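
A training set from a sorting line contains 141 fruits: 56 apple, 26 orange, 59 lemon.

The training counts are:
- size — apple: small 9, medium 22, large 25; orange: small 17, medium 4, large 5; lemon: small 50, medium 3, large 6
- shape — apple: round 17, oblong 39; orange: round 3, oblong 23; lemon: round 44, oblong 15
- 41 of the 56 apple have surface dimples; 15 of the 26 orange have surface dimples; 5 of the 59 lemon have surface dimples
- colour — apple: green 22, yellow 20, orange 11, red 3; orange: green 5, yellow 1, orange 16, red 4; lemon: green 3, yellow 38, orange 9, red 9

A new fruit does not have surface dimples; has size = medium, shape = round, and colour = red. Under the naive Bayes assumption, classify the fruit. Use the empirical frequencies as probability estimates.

apple: (56/141) × (22/56) × (17/56) × (15/56) × (3/56) ≈ 0.000679674
orange: (26/141) × (4/26) × (3/26) × (11/26) × (4/26) ≈ 0.000213056
lemon: (59/141) × (3/59) × (44/59) × (54/59) × (9/59) ≈ 0.00221531
Highest score → lemon.

lemon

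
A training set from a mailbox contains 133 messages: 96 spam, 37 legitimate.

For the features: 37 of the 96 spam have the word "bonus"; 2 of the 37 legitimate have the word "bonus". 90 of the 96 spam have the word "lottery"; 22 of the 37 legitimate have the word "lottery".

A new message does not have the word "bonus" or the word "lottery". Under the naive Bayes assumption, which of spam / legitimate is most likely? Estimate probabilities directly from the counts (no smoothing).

legitimate

spam: (96/133) × (59/96) × (6/96) ≈ 0.0277256
legitimate: (37/133) × (35/37) × (15/37) ≈ 0.106686
Highest score → legitimate.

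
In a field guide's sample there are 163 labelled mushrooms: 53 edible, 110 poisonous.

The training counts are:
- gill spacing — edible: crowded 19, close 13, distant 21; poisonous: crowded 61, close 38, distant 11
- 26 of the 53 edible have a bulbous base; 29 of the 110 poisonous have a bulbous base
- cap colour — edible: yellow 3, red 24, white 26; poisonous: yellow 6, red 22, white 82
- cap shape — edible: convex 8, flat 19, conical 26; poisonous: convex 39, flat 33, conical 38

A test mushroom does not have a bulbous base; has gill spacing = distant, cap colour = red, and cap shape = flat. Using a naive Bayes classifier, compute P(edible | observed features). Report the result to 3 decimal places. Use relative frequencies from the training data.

edible: (53/163) × (21/53) × (27/53) × (24/53) × (19/53) ≈ 0.0106545
poisonous: (110/163) × (11/110) × (81/110) × (22/110) × (33/110) ≈ 0.0029816
P(edible | x) = 0.0106545 / 0.0136361 ≈ 0.781

0.781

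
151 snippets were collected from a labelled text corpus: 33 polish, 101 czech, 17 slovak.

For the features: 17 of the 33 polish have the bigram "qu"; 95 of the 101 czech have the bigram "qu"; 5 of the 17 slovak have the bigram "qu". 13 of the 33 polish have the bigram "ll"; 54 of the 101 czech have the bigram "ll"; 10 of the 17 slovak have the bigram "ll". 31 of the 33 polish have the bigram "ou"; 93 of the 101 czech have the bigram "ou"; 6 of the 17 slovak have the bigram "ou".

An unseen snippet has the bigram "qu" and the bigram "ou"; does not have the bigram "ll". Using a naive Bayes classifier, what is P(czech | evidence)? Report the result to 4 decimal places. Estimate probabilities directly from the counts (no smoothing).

0.7964

polish: (33/151) × (17/33) × (20/33) × (31/33) ≈ 0.0640967
czech: (101/151) × (95/101) × (47/101) × (93/101) ≈ 0.269578
slovak: (17/151) × (5/17) × (7/17) × (6/17) ≈ 0.00481221
P(czech | x) = 0.269578 / 0.33848691 ≈ 0.7964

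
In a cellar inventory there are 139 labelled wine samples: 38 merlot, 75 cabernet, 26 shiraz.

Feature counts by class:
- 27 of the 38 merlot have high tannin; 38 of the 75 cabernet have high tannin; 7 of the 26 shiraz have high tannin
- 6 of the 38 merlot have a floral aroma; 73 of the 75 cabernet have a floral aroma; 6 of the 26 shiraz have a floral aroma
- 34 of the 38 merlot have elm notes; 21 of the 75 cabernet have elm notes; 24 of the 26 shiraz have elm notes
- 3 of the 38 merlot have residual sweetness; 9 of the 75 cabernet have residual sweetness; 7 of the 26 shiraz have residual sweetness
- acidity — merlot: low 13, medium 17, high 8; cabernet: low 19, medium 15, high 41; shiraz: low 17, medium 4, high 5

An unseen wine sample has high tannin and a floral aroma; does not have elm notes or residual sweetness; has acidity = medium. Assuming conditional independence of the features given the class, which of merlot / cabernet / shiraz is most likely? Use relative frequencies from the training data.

merlot: (38/139) × (27/38) × (6/38) × (4/38) × (35/38) × (17/38) ≈ 0.00133028
cabernet: (75/139) × (38/75) × (73/75) × (54/75) × (66/75) × (15/75) ≈ 0.0337191
shiraz: (26/139) × (7/26) × (6/26) × (2/26) × (19/26) × (4/26) ≈ 0.000100504
Highest score → cabernet.

cabernet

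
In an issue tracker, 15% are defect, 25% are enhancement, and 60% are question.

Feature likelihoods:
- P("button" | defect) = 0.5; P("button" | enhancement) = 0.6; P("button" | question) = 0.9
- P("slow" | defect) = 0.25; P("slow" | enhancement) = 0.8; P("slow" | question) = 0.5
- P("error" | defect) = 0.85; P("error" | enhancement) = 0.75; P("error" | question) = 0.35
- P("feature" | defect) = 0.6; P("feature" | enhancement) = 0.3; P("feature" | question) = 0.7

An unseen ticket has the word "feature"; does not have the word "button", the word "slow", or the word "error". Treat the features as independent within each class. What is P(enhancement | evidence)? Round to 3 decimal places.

0.074

defect: 0.15 × (1−0.5) × (1−0.25) × (1−0.85) × 0.6 = 0.0050625
enhancement: 0.25 × (1−0.6) × (1−0.8) × (1−0.75) × 0.3 = 0.0015
question: 0.6 × (1−0.9) × (1−0.5) × (1−0.35) × 0.7 = 0.01365
P(enhancement | x) = 0.0015 / 0.0202125 ≈ 0.074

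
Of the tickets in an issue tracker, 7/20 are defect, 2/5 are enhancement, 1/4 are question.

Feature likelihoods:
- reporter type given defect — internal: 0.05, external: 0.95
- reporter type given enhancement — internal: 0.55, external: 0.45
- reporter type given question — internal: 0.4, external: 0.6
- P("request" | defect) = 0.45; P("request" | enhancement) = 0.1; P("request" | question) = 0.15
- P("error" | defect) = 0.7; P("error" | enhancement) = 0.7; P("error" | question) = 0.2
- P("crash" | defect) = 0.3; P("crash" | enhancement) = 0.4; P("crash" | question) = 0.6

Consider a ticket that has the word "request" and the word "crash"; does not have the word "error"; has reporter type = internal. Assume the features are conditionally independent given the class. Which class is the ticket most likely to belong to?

question

defect: 0.35 × 0.05 × 0.45 × (1−0.7) × 0.3 = 0.00070875
enhancement: 0.4 × 0.55 × 0.1 × (1−0.7) × 0.4 = 0.00264
question: 0.25 × 0.4 × 0.15 × (1−0.2) × 0.6 = 0.0072
Highest score → question.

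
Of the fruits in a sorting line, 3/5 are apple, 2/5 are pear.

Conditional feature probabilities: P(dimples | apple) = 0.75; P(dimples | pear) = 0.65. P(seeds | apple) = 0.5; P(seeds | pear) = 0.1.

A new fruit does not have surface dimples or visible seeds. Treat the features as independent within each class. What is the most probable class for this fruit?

pear

apple: 0.6 × (1−0.75) × (1−0.5) = 0.075
pear: 0.4 × (1−0.65) × (1−0.1) = 0.126
Highest score → pear.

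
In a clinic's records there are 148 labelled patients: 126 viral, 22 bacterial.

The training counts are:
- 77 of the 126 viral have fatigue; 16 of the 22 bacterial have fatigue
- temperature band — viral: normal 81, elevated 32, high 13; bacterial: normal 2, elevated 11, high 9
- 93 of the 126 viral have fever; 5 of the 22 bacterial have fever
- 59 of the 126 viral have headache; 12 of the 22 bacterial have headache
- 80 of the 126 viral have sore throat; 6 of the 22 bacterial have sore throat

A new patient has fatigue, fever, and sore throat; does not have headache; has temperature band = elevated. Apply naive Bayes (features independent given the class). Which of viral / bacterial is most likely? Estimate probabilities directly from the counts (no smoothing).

viral

viral: (126/148) × (77/126) × (32/126) × (93/126) × (67/126) × (80/126) ≈ 0.0329264
bacterial: (22/148) × (16/22) × (11/22) × (5/22) × (10/22) × (6/22) ≈ 0.00152294
Highest score → viral.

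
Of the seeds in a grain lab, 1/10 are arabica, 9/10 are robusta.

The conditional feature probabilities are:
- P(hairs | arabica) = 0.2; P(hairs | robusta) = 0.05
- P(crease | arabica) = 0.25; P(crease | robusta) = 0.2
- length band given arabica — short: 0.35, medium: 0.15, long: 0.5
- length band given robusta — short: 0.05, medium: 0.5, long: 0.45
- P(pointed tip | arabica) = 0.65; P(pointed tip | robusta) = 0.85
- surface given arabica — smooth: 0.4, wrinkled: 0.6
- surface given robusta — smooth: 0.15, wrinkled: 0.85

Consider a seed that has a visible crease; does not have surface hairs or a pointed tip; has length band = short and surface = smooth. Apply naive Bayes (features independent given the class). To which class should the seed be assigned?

arabica

arabica: 0.1 × (1−0.2) × 0.25 × 0.35 × (1−0.65) × 0.4 = 0.00098
robusta: 0.9 × (1−0.05) × 0.2 × 0.05 × (1−0.85) × 0.15 = 0.000192375
Highest score → arabica.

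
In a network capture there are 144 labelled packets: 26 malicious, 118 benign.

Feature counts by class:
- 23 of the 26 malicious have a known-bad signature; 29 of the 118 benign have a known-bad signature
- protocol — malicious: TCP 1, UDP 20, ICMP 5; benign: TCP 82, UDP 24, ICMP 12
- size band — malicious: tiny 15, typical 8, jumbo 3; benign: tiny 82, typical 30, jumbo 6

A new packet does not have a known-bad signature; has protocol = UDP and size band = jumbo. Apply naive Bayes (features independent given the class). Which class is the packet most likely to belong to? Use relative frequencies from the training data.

benign

malicious: (26/144) × (3/26) × (20/26) × (3/26) ≈ 0.00184911
benign: (118/144) × (89/118) × (24/118) × (6/118) ≈ 0.00639184
Highest score → benign.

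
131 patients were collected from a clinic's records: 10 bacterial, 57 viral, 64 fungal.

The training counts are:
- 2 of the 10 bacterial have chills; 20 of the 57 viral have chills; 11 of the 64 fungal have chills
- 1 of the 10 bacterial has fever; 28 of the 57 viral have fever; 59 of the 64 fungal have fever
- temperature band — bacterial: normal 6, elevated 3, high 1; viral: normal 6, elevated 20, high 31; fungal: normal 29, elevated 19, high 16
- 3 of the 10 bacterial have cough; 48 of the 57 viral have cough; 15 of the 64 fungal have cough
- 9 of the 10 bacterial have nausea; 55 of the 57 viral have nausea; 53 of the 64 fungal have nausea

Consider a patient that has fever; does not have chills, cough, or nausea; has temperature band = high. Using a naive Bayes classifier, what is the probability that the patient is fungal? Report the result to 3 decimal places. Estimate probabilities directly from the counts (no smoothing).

bacterial: (10/131) × (8/10) × (1/10) × (1/10) × (7/10) × (1/10) ≈ 0.0000427481
viral: (57/131) × (37/57) × (28/57) × (31/57) × (9/57) × (2/57) ≈ 0.000418045
fungal: (64/131) × (53/64) × (59/64) × (16/64) × (49/64) × (11/64) ≈ 0.01227
P(fungal | x) = 0.01227 / 0.0127307931 ≈ 0.964

0.964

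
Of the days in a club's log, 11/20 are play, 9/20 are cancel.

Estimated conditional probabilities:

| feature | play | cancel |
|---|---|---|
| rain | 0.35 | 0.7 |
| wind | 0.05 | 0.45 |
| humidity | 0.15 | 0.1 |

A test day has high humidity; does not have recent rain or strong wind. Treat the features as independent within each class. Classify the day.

play: 0.55 × (1−0.35) × (1−0.05) × 0.15 = 0.05094375
cancel: 0.45 × (1−0.7) × (1−0.45) × 0.1 = 0.007425
Highest score → play.

play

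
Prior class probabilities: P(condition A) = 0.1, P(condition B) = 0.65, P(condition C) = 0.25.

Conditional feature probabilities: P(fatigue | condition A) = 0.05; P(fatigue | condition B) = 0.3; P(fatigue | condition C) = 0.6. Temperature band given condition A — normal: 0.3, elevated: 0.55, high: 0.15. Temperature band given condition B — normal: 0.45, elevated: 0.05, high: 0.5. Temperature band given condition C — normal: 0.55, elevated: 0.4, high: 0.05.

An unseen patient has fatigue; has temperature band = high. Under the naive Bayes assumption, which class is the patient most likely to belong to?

condition B

condition A: 0.1 × 0.05 × 0.15 = 0.00075
condition B: 0.65 × 0.3 × 0.5 = 0.0975
condition C: 0.25 × 0.6 × 0.05 = 0.0075
Highest score → condition B.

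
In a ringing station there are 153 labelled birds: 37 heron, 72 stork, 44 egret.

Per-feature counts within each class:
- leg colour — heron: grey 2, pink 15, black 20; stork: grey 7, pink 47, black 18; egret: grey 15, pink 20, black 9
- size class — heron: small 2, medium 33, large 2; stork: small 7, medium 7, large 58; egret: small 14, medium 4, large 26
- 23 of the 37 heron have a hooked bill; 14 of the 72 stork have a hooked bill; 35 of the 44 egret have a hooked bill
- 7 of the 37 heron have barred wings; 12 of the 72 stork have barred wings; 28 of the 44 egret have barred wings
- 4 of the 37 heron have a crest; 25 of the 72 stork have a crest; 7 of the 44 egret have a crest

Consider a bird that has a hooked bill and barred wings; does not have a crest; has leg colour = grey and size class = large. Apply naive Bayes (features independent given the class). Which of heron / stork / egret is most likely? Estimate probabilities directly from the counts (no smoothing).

egret

heron: (37/153) × (2/37) × (2/37) × (23/37) × (7/37) × (33/37) ≈ 0.0000741142
stork: (72/153) × (7/72) × (58/72) × (14/72) × (12/72) × (47/72) ≈ 0.000779672
egret: (44/153) × (15/44) × (26/44) × (35/44) × (28/44) × (37/44) ≈ 0.0246598
Highest score → egret.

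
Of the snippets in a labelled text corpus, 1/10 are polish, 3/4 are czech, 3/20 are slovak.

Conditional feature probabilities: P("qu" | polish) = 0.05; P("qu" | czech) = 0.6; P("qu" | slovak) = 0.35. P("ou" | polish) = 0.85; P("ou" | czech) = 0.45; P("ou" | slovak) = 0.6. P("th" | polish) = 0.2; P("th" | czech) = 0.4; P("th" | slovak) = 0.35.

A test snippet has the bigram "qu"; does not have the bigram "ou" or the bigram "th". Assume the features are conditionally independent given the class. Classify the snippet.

czech

polish: 0.1 × 0.05 × (1−0.85) × (1−0.2) = 0.0006
czech: 0.75 × 0.6 × (1−0.45) × (1−0.4) = 0.1485
slovak: 0.15 × 0.35 × (1−0.6) × (1−0.35) = 0.01365
Highest score → czech.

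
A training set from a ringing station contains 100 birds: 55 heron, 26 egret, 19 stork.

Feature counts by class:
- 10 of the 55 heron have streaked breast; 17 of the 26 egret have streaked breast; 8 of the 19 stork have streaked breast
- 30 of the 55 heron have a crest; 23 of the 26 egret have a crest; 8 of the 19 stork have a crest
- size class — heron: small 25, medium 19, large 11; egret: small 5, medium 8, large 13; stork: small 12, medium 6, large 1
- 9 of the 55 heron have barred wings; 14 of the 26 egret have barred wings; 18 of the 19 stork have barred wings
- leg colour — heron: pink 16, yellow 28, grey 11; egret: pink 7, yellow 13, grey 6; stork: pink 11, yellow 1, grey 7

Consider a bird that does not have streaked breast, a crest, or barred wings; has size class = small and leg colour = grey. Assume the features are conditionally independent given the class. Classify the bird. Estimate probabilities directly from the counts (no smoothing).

heron

heron: (55/100) × (45/55) × (25/55) × (25/55) × (46/55) × (11/55) ≈ 0.0155522
egret: (26/100) × (9/26) × (3/26) × (5/26) × (12/26) × (6/26) ≈ 0.000212703
stork: (19/100) × (11/19) × (11/19) × (12/19) × (1/19) × (7/19) ≈ 0.00077992
Highest score → heron.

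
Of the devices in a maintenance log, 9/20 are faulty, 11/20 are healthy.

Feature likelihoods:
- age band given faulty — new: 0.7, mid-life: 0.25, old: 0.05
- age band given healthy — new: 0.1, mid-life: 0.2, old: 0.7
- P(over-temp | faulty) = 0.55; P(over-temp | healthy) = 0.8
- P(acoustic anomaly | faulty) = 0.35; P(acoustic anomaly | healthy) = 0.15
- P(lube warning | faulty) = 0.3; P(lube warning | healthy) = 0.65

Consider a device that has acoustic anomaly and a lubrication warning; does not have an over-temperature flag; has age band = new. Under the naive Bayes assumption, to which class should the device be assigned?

faulty

faulty: 0.45 × 0.7 × (1−0.55) × 0.35 × 0.3 = 0.01488375
healthy: 0.55 × 0.1 × (1−0.8) × 0.15 × 0.65 = 0.0010725
Highest score → faulty.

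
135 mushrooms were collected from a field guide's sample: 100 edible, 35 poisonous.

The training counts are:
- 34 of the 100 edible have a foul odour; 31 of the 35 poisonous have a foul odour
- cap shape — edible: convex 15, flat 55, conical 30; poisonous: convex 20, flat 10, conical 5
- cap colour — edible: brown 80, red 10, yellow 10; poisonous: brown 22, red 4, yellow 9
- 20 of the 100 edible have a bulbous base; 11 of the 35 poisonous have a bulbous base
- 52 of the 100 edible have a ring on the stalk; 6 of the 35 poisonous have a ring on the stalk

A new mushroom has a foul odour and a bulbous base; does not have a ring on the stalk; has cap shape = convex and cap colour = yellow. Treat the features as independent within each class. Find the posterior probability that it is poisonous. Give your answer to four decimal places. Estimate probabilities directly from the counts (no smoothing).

edible: (100/135) × (34/100) × (15/100) × (10/100) × (20/100) × (48/100) ≈ 0.000362667
poisonous: (35/135) × (31/35) × (20/35) × (9/35) × (11/35) × (29/35) ≈ 0.00878656
P(poisonous | x) = 0.00878656 / 0.009149227 ≈ 0.9604

0.9604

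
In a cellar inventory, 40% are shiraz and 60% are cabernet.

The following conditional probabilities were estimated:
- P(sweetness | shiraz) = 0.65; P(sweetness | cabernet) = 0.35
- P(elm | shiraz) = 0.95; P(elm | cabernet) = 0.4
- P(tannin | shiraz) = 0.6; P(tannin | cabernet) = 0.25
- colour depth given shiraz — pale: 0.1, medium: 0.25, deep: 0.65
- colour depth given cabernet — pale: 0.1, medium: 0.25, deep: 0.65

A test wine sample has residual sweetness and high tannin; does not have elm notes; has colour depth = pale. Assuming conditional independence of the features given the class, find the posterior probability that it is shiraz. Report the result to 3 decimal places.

0.198

shiraz: 0.4 × 0.65 × (1−0.95) × 0.6 × 0.1 = 0.00078
cabernet: 0.6 × 0.35 × (1−0.4) × 0.25 × 0.1 = 0.00315
P(shiraz | x) = 0.00078 / 0.00393 ≈ 0.198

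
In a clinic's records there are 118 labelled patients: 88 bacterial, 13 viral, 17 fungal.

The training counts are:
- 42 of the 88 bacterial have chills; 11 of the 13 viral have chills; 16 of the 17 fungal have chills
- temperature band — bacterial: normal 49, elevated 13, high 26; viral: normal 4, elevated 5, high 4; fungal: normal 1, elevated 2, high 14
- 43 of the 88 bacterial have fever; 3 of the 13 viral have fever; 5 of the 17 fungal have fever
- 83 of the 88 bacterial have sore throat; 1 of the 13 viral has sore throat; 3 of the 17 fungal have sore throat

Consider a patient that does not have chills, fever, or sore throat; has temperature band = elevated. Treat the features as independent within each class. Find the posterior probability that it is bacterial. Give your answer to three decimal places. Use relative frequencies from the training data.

bacterial: (88/118) × (46/88) × (13/88) × (45/88) × (5/88) ≈ 0.00167322
viral: (13/118) × (2/13) × (5/13) × (10/13) × (12/13) ≈ 0.00462881
fungal: (17/118) × (1/17) × (2/17) × (12/17) × (14/17) ≈ 0.000579576
P(bacterial | x) = 0.00167322 / 0.006881606 ≈ 0.243

0.243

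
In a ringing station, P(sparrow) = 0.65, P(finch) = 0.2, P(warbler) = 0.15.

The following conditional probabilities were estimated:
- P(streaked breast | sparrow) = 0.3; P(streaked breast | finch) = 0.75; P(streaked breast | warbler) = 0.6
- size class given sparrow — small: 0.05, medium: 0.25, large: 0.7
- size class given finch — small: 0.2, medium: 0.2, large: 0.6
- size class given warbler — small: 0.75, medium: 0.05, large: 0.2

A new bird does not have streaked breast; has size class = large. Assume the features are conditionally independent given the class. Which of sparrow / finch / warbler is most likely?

sparrow

sparrow: 0.65 × (1−0.3) × 0.7 = 0.3185
finch: 0.2 × (1−0.75) × 0.6 = 0.03
warbler: 0.15 × (1−0.6) × 0.2 = 0.012
Highest score → sparrow.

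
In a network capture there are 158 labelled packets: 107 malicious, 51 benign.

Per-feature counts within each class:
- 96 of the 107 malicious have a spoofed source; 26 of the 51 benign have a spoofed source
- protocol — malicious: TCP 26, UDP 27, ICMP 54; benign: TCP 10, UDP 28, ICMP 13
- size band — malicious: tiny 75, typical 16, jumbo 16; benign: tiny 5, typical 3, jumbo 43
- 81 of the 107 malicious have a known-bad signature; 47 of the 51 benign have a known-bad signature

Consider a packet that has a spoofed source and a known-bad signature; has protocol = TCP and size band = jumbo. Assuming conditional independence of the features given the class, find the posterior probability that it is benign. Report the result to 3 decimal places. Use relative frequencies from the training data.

0.600

malicious: (107/158) × (96/107) × (26/107) × (16/107) × (81/107) ≈ 0.0167125
benign: (51/158) × (26/51) × (10/51) × (43/51) × (47/51) ≈ 0.025071
P(benign | x) = 0.025071 / 0.0417835 ≈ 0.600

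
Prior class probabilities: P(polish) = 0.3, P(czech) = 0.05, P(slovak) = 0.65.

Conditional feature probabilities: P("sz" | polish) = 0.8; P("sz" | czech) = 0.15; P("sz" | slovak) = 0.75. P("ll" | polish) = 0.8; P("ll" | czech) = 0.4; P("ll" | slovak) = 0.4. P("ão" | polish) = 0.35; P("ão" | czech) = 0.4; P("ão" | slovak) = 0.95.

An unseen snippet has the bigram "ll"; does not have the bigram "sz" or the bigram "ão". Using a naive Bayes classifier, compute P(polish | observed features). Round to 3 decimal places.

0.699

polish: 0.3 × (1−0.8) × 0.8 × (1−0.35) = 0.0312
czech: 0.05 × (1−0.15) × 0.4 × (1−0.4) = 0.0102
slovak: 0.65 × (1−0.75) × 0.4 × (1−0.95) = 0.00325
P(polish | x) = 0.0312 / 0.04465 ≈ 0.699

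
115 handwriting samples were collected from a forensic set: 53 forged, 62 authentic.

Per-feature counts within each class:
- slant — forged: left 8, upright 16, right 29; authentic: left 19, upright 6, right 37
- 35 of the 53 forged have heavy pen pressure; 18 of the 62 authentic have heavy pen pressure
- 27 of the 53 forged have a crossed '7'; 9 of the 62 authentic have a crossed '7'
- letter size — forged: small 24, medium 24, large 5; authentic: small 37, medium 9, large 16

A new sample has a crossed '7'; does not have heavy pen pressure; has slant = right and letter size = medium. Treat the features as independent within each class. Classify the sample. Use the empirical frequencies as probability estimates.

forged

forged: (53/115) × (29/53) × (18/53) × (27/53) × (24/53) ≈ 0.019757
authentic: (62/115) × (37/62) × (44/62) × (9/62) × (9/62) ≈ 0.00481135
Highest score → forged.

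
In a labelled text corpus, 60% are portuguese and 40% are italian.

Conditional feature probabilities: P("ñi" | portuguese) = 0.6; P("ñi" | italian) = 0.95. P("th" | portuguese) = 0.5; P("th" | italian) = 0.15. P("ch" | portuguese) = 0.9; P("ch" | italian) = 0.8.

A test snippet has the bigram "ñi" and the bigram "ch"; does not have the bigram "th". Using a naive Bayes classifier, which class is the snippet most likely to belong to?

portuguese: 0.6 × 0.6 × (1−0.5) × 0.9 = 0.162
italian: 0.4 × 0.95 × (1−0.15) × 0.8 = 0.2584
Highest score → italian.

italian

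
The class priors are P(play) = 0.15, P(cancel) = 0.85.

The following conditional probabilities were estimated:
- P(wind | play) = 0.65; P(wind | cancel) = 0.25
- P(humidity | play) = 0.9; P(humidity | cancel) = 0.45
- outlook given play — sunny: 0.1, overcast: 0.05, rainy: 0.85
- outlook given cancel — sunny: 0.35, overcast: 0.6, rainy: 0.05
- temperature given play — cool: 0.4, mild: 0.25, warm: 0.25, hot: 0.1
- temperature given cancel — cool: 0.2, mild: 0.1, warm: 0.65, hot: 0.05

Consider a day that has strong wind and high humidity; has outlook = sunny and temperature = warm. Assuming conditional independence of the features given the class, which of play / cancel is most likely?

play: 0.15 × 0.65 × 0.9 × 0.1 × 0.25 = 0.00219375
cancel: 0.85 × 0.25 × 0.45 × 0.35 × 0.65 = 0.0217546875
Highest score → cancel.

cancel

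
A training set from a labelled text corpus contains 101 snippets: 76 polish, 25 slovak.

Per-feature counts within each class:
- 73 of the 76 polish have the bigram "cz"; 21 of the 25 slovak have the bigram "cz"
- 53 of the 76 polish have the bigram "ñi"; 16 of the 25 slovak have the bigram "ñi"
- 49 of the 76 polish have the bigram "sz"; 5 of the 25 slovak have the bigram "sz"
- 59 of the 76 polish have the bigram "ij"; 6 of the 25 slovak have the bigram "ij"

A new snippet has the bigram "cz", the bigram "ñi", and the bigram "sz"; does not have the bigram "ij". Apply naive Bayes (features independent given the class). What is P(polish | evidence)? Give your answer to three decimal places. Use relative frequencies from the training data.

0.782

polish: (76/101) × (73/76) × (53/76) × (49/76) × (17/76) ≈ 0.0726912
slovak: (25/101) × (21/25) × (16/25) × (5/25) × (19/25) ≈ 0.0202265
P(polish | x) = 0.0726912 / 0.0929177 ≈ 0.782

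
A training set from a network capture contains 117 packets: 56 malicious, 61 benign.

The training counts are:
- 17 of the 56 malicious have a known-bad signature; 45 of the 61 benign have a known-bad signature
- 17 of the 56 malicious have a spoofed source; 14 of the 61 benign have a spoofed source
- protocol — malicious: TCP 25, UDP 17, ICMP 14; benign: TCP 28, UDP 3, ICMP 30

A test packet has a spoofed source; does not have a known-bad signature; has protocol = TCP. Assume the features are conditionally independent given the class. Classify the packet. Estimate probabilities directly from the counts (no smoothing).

malicious

malicious: (56/117) × (39/56) × (17/56) × (25/56) ≈ 0.0451743
benign: (61/117) × (16/61) × (14/61) × (28/61) ≈ 0.0144066
Highest score → malicious.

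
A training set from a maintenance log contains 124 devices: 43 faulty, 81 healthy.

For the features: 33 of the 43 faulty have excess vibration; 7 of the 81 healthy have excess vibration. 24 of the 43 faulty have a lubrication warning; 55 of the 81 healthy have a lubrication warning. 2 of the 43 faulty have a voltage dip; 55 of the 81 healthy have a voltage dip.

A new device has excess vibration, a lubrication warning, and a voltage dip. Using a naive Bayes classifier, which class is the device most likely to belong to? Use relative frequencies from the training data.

faulty: (43/124) × (33/43) × (24/43) × (2/43) ≈ 0.0069087
healthy: (81/124) × (7/81) × (55/81) × (55/81) ≈ 0.0260275
Highest score → healthy.

healthy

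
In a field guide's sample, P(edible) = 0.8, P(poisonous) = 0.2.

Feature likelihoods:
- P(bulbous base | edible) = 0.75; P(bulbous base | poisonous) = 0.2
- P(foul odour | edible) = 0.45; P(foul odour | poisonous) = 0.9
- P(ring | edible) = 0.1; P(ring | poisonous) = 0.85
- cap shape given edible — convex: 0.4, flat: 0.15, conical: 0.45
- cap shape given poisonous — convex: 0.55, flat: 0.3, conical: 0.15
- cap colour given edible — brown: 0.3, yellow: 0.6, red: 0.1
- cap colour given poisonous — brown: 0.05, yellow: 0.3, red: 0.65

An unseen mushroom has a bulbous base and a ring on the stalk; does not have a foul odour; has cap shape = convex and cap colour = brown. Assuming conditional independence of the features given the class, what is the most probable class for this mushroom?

edible: 0.8 × 0.75 × (1−0.45) × 0.1 × 0.4 × 0.3 = 0.00396
poisonous: 0.2 × 0.2 × (1−0.9) × 0.85 × 0.55 × 0.05 = 0.0000935
Highest score → edible.

edible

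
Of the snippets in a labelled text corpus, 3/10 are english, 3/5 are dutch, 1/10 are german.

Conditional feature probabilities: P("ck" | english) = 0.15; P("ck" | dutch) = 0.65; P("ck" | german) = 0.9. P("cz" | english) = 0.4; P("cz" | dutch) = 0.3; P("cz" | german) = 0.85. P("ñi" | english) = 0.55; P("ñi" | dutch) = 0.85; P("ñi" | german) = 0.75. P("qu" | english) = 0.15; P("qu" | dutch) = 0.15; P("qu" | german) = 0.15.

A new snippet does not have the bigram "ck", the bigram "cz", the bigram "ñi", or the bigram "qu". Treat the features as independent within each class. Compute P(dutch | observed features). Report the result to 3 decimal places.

0.242

english: 0.3 × (1−0.15) × (1−0.4) × (1−0.55) × (1−0.15) = 0.0585225
dutch: 0.6 × (1−0.65) × (1−0.3) × (1−0.85) × (1−0.15) = 0.0187425
german: 0.1 × (1−0.9) × (1−0.85) × (1−0.75) × (1−0.15) = 0.00031875
P(dutch | x) = 0.0187425 / 0.07758375 ≈ 0.242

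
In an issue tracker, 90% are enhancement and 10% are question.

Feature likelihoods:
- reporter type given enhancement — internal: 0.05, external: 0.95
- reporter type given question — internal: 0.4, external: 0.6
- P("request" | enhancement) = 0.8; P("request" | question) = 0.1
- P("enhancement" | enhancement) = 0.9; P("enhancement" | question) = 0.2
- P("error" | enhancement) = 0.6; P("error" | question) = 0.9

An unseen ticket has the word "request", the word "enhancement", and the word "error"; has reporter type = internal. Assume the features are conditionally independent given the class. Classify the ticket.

enhancement

enhancement: 0.9 × 0.05 × 0.8 × 0.9 × 0.6 = 0.01944
question: 0.1 × 0.4 × 0.1 × 0.2 × 0.9 = 0.00072
Highest score → enhancement.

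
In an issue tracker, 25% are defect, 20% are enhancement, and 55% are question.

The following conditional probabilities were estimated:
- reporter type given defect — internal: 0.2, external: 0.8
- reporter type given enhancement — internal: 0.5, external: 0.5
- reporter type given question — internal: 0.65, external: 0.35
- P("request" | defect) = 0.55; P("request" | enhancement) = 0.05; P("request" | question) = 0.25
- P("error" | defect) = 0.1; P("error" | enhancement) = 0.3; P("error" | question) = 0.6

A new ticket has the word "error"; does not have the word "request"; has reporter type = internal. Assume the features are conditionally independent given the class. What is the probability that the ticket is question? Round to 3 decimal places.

0.840

defect: 0.25 × 0.2 × (1−0.55) × 0.1 = 0.00225
enhancement: 0.2 × 0.5 × (1−0.05) × 0.3 = 0.0285
question: 0.55 × 0.65 × (1−0.25) × 0.6 = 0.160875
P(question | x) = 0.160875 / 0.191625 ≈ 0.840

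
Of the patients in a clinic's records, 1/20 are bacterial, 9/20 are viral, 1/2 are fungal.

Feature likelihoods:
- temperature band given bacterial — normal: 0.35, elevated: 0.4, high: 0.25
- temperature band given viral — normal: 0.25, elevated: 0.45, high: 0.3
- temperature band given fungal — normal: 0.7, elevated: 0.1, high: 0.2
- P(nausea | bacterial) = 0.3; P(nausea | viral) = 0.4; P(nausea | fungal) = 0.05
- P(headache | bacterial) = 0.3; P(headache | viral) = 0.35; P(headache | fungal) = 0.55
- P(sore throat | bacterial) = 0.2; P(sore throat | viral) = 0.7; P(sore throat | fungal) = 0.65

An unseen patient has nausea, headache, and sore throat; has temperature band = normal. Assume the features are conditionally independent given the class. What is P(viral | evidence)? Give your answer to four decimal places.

0.6266

bacterial: 0.05 × 0.35 × 0.3 × 0.3 × 0.2 = 0.000315
viral: 0.45 × 0.25 × 0.4 × 0.35 × 0.7 = 0.011025
fungal: 0.5 × 0.7 × 0.05 × 0.55 × 0.65 = 0.00625625
P(viral | x) = 0.011025 / 0.01759625 ≈ 0.6266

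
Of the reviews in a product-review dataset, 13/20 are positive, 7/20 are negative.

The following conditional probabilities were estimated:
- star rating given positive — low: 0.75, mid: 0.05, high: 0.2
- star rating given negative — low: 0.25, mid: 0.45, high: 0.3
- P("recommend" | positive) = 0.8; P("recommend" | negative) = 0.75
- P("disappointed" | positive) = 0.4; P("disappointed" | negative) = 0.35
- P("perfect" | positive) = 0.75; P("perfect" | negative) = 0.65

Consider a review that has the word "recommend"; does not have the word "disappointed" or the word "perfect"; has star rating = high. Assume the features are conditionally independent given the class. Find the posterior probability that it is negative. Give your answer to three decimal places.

0.535

positive: 0.65 × 0.2 × 0.8 × (1−0.4) × (1−0.75) = 0.0156
negative: 0.35 × 0.3 × 0.75 × (1−0.35) × (1−0.65) = 0.017915625
P(negative | x) = 0.017915625 / 0.033515625 ≈ 0.535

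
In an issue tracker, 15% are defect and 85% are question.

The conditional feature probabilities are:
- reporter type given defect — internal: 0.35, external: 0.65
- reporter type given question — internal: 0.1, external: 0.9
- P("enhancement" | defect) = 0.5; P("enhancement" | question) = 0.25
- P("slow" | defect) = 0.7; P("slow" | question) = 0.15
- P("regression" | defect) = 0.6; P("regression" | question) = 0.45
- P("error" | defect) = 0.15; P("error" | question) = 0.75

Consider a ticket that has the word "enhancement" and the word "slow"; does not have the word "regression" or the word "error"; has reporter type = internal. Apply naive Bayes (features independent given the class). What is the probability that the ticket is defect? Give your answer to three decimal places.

0.934

defect: 0.15 × 0.35 × 0.5 × 0.7 × (1−0.6) × (1−0.15) = 0.0062475
question: 0.85 × 0.1 × 0.25 × 0.15 × (1−0.45) × (1−0.75) = 0.00043828125
P(defect | x) = 0.0062475 / 0.00668578125 ≈ 0.934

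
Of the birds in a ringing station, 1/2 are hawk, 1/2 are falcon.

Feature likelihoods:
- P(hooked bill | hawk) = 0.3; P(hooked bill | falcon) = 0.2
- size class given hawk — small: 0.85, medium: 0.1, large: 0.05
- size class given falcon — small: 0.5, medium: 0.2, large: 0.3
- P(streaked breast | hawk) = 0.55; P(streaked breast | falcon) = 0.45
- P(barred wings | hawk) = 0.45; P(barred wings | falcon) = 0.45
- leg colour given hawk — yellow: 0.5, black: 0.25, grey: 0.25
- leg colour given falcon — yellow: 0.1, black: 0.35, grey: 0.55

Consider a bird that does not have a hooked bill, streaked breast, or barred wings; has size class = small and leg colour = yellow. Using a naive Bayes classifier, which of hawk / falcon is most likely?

hawk: 0.5 × (1−0.3) × 0.85 × (1−0.55) × (1−0.45) × 0.5 = 0.036815625
falcon: 0.5 × (1−0.2) × 0.5 × (1−0.45) × (1−0.45) × 0.1 = 0.00605
Highest score → hawk.

hawk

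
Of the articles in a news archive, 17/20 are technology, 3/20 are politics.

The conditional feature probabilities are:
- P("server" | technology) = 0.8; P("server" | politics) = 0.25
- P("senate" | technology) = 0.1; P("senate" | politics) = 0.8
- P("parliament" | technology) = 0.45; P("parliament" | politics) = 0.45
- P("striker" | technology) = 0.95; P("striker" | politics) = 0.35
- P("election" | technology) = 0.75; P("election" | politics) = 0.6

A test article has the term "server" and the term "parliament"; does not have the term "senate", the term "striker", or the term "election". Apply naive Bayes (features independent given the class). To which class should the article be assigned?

technology

technology: 0.85 × 0.8 × (1−0.1) × 0.45 × (1−0.95) × (1−0.75) = 0.0034425
politics: 0.15 × 0.25 × (1−0.8) × 0.45 × (1−0.35) × (1−0.6) = 0.0008775
Highest score → technology.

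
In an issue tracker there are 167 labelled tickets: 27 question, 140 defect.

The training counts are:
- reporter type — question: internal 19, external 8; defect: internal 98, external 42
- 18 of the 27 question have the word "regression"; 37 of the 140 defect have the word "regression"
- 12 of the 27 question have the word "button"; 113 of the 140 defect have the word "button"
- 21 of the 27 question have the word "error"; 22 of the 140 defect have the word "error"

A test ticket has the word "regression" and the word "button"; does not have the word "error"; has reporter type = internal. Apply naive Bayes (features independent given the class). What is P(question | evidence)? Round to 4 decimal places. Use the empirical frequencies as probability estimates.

0.0663

question: (27/167) × (19/27) × (18/27) × (12/27) × (6/27) ≈ 0.00749119
defect: (140/167) × (98/140) × (37/140) × (113/140) × (118/140) ≈ 0.105509
P(question | x) = 0.00749119 / 0.11300019 ≈ 0.0663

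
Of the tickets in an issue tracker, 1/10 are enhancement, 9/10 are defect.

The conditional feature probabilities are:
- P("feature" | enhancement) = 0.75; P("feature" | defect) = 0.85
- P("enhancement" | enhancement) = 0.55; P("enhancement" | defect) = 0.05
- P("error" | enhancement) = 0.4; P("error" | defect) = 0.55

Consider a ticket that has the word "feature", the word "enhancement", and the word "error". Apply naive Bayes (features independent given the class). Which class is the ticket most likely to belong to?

defect

enhancement: 0.1 × 0.75 × 0.55 × 0.4 = 0.0165
defect: 0.9 × 0.85 × 0.05 × 0.55 = 0.0210375
Highest score → defect.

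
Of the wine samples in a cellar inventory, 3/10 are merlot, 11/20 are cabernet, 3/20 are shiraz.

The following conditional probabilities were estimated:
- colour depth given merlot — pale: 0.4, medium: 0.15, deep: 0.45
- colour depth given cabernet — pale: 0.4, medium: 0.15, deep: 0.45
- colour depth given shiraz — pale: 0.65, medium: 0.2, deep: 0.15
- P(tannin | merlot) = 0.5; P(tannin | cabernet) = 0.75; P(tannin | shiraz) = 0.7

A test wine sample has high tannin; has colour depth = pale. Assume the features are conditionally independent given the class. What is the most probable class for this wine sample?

cabernet

merlot: 0.3 × 0.4 × 0.5 = 0.06
cabernet: 0.55 × 0.4 × 0.75 = 0.165
shiraz: 0.15 × 0.65 × 0.7 = 0.06825
Highest score → cabernet.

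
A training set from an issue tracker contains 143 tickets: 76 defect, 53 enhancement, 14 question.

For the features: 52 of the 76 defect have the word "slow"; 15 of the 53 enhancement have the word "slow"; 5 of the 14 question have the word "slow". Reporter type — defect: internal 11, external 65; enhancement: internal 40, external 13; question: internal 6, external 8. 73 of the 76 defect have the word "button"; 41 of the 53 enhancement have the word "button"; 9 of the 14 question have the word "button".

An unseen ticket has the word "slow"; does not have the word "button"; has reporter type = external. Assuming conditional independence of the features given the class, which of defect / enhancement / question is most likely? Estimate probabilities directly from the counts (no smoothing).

defect: (76/143) × (52/76) × (65/76) × (3/76) ≈ 0.0122765
enhancement: (53/143) × (15/53) × (13/53) × (12/53) ≈ 0.00582543
question: (14/143) × (5/14) × (8/14) × (5/14) ≈ 0.00713572
Highest score → defect.

defect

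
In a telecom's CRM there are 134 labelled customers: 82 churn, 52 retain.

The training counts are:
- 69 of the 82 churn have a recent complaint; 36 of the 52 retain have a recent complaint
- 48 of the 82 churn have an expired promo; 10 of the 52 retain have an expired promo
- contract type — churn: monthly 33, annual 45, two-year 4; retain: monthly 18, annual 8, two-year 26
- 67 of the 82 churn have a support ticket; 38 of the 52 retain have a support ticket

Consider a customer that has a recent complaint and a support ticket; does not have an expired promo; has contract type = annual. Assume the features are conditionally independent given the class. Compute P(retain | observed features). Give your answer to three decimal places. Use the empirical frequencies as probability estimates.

churn: (82/134) × (69/82) × (34/82) × (45/82) × (67/82) ≈ 0.0957346
retain: (52/134) × (36/52) × (42/52) × (8/52) × (38/52) ≈ 0.0243955
P(retain | x) = 0.0243955 / 0.1201301 ≈ 0.203

0.203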